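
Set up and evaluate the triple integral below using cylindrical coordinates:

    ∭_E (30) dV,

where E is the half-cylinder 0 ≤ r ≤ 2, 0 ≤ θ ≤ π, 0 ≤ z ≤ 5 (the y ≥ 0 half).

In cylindrical coordinates, x = r cos(θ), y = r sin(θ), z = z, and dV = r dr dθ dz.

The integrand becomes 30, so

    ∭_E (30) dV = ∫_{0}^{π} ∫_{0}^{2} ∫_{0}^{5} (30) · r dz dr dθ.

Inner (z): 150r.
Middle (r from 0 to 2): 300.
Outer (θ): 300π.

Therefore the triple integral equals 300π.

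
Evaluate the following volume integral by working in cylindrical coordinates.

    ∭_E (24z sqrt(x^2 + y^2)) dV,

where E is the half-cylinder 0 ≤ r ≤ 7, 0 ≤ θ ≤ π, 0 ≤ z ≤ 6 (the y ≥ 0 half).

In cylindrical coordinates, x = r cos(θ), y = r sin(θ), z = z, and dV = r dr dθ dz.

The integrand becomes 24r z, so

    ∭_E (24z sqrt(x^2 + y^2)) dV = ∫_{0}^{π} ∫_{0}^{7} ∫_{0}^{6} (24r z) · r dz dr dθ.

Inner (z): 432r^2.
Middle (r from 0 to 7): 49392.
Outer (θ): 49392π.

Therefore the triple integral equals 49392π.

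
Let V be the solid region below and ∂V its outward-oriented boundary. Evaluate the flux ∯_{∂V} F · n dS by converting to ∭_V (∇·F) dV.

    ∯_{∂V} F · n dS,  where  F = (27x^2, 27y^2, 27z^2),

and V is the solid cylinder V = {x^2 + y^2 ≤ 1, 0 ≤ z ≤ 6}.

By the divergence theorem,

    ∯_{∂V} F · n dS = ∭_V (∇ · F) dV.

Compute the divergence:
    ∇ · F = ∂F_x/∂x + ∂F_y/∂y + ∂F_z/∂z = 54x + 54y + 54z.

In cylindrical coordinates, x = r cos(θ), y = r sin(θ), z = z, dV = r dr dθ dz, with 0 ≤ r ≤ 1, 0 ≤ θ ≤ 2π, 0 ≤ z ≤ 6.

The integrand, after substitution and multiplying by the volume element, becomes (54sqrt(2)r sin(θ + π/4) + 54z) · r, so

    ∭_V (∇·F) dV = ∫_0^{2π} ∫_0^{1} ∫_0^{6} (54sqrt(2)r sin(θ + π/4) + 54z) · r dz dr dθ.

Inner (z from 0 to 6): 324r (sqrt(2)r sin(θ + π/4) + 3).
Middle (r from 0 to 1): 108sqrt(2)sin(θ + π/4) + 486.
Outer (θ from 0 to 2π): 972π.

Therefore ∯_{∂V} F · n dS = 972π.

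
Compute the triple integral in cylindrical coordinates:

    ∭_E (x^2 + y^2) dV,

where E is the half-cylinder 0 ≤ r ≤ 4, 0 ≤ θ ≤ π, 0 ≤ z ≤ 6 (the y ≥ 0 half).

In cylindrical coordinates, x = r cos(θ), y = r sin(θ), z = z, and dV = r dr dθ dz.

The integrand becomes r^2, so

    ∭_E (x^2 + y^2) dV = ∫_{0}^{π} ∫_{0}^{4} ∫_{0}^{6} (r^2) · r dz dr dθ.

Inner (z): 6r^3.
Middle (r from 0 to 4): 384.
Outer (θ): 384π.

Therefore the triple integral equals 384π.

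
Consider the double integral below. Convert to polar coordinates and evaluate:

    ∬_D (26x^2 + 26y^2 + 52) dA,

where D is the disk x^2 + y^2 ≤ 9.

The region D is 0 ≤ r ≤ 3, 0 ≤ θ ≤ 2π in polar coordinates, where x = r cos(θ), y = r sin(θ), and dA = r dr dθ.

Under the substitution, the integrand becomes 26r^2 + 52, so

    ∬_D (26x^2 + 26y^2 + 52) dA = ∫_{0}^{2π} ∫_{0}^{3} (26r^2 + 52) · r dr dθ.

Inner integral (in r): ∫_{0}^{3} (26r^2 + 52) · r dr = 1521/2.

Outer integral (in θ): ∫_{0}^{2π} (1521/2) dθ = 1521π.

Therefore ∬_D (26x^2 + 26y^2 + 52) dA = 1521π.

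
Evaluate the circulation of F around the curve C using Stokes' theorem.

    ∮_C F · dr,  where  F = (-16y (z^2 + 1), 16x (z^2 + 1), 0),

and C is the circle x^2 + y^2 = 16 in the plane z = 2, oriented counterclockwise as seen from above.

Let S be the flat disk x^2 + y^2 ≤ 16 in the plane z = 2, with upward unit normal n̂ = ẑ. By Stokes' theorem,

    ∮_C F · dr = ∬_S (∇ × F) · n̂ dS = ∬_D (curl F)_z dA,

where D is the disk x^2 + y^2 ≤ 16.

Compute the curl of F = (-16y (z^2 + 1), 16x (z^2 + 1), 0):
    (∇ × F)_x = ∂F_z/∂y - ∂F_y/∂z = -32x z,
    (∇ × F)_y = ∂F_x/∂z - ∂F_z/∂x = -32y z,
    (∇ × F)_z = ∂F_y/∂x - ∂F_x/∂y = 32z^2 + 32.

On z = 2, (curl F)_z = 160.

Convert to polar (x = r cos θ, y = r sin θ, dA = r dr dθ); the integrand becomes 160, so

    ∬_D (curl F)_z dA = ∫_0^{2π} ∫_0^{4} (160) · r dr dθ.

Inner (r from 0 to 4): 1280.
Outer (θ from 0 to 2π): 2560π.

Therefore ∮_C F · dr = 2560π.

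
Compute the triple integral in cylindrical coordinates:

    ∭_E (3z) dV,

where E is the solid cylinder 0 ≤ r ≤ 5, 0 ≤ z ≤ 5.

In cylindrical coordinates, x = r cos(θ), y = r sin(θ), z = z, and dV = r dr dθ dz.

The integrand becomes 3z, so

    ∭_E (3z) dV = ∫_{0}^{2π} ∫_{0}^{5} ∫_{0}^{5} (3z) · r dz dr dθ.

Inner (z): 75r/2.
Middle (r from 0 to 5): 1875/4.
Outer (θ): 1875π/2.

Therefore the triple integral equals 1875π/2.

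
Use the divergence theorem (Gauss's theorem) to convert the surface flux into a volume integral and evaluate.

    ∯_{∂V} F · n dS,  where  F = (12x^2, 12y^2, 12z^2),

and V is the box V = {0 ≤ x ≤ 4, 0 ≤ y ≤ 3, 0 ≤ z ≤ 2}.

By the divergence theorem,

    ∯_{∂V} F · n dS = ∭_V (∇ · F) dV.

Compute the divergence:
    ∇ · F = ∂F_x/∂x + ∂F_y/∂y + ∂F_z/∂z = 24x + 24y + 24z.

V is a rectangular box, so dV = dx dy dz with 0 ≤ x ≤ 4, 0 ≤ y ≤ 3, 0 ≤ z ≤ 2.

Integrate (24x + 24y + 24z) over V as an iterated integral:

    ∭_V (∇·F) dV = ∫_0^{4} ∫_0^{3} ∫_0^{2} (24x + 24y + 24z) dz dy dx.

Inner (z from 0 to 2): 48x + 48y + 48.
Middle (y from 0 to 3): 144x + 360.
Outer (x from 0 to 4): 2592.

Therefore ∯_{∂V} F · n dS = 2592.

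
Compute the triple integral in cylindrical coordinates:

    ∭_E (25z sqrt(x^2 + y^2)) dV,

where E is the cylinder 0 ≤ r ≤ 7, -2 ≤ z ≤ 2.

In cylindrical coordinates, x = r cos(θ), y = r sin(θ), z = z, and dV = r dr dθ dz.

The integrand becomes 25r z, so

    ∭_E (25z sqrt(x^2 + y^2)) dV = ∫_{0}^{2π} ∫_{0}^{7} ∫_{-2}^{2} (25r z) · r dz dr dθ.

Inner (z): 0.
Middle (r from 0 to 7): 0.
Outer (θ): 0.

Therefore the triple integral equals 0.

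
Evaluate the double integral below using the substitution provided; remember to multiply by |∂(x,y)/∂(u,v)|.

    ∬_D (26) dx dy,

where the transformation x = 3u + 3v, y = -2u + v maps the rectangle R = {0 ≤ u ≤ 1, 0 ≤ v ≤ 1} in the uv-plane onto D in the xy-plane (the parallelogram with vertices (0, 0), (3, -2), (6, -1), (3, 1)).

Compute the Jacobian determinant of (x, y) with respect to (u, v):

    ∂(x,y)/∂(u,v) = | 3  3 | = (3)(1) - (3)(-2) = 9.
                   | -2  1 |

Its absolute value is |J| = 9 (the area scaling factor).

Substituting x = 3u + 3v, y = -2u + v into the integrand,

    26 → 26,

so the integral becomes

    ∬_R (26) · |J| du dv = ∫_0^1 ∫_0^1 (234) dv du.

Inner (v): 234.
Outer (u): 234.

Therefore ∬_D (26) dx dy = 234.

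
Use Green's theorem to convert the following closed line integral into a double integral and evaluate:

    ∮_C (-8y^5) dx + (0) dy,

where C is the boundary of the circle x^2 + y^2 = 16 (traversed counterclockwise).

Green's theorem converts the closed line integral into a double integral over the enclosed region D:

    ∮_C P dx + Q dy = ∬_D (∂Q/∂x - ∂P/∂y) dA.

Here P = -8y^5, Q = 0, so

    ∂Q/∂x = 0,    ∂P/∂y = -40y^4,
    ∂Q/∂x - ∂P/∂y = 40y^4.

D is the region x^2 + y^2 ≤ 16. Evaluating the double integral:

In polar coordinates (x = r cos θ, y = r sin θ, dA = r dr dθ) the integrand becomes 40r^4sin(θ)^4, so

    ∬_D (40y^4) dA = ∫_0^{2π} ∫_0^{4} (40r^4sin(θ)^4) · r dr dθ.

Inner (r from 0 to 4): 81920sin(θ)^4/3.
Outer (θ from 0 to 2π): 20480π.

Therefore ∮_C P dx + Q dy = 20480π.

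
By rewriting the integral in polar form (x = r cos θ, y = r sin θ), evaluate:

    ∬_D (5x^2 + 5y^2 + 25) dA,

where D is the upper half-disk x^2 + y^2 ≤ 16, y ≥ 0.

The region D is 0 ≤ r ≤ 4, 0 ≤ θ ≤ π in polar coordinates, where x = r cos(θ), y = r sin(θ), and dA = r dr dθ.

Under the substitution, the integrand becomes 5r^2 + 25, so

    ∬_D (5x^2 + 5y^2 + 25) dA = ∫_{0}^{π} ∫_{0}^{4} (5r^2 + 25) · r dr dθ.

Inner integral (in r): ∫_{0}^{4} (5r^2 + 25) · r dr = 520.

Outer integral (in θ): ∫_{0}^{π} (520) dθ = 520π.

Therefore ∬_D (5x^2 + 5y^2 + 25) dA = 520π.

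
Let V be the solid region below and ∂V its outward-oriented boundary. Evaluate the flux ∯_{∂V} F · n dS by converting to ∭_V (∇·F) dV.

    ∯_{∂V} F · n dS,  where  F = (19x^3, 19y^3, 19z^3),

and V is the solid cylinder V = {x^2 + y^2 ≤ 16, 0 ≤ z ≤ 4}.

By the divergence theorem,

    ∯_{∂V} F · n dS = ∭_V (∇ · F) dV.

Compute the divergence:
    ∇ · F = ∂F_x/∂x + ∂F_y/∂y + ∂F_z/∂z = 57x^2 + 57y^2 + 57z^2.

In cylindrical coordinates, x = r cos(θ), y = r sin(θ), z = z, dV = r dr dθ dz, with 0 ≤ r ≤ 4, 0 ≤ θ ≤ 2π, 0 ≤ z ≤ 4.

The integrand, after substitution and multiplying by the volume element, becomes (57r^2 + 57z^2) · r, so

    ∭_V (∇·F) dV = ∫_0^{2π} ∫_0^{4} ∫_0^{4} (57r^2 + 57z^2) · r dz dr dθ.

Inner (z from 0 to 4): 228r^3 + 1216r.
Middle (r from 0 to 4): 24320.
Outer (θ from 0 to 2π): 48640π.

Therefore ∯_{∂V} F · n dS = 48640π.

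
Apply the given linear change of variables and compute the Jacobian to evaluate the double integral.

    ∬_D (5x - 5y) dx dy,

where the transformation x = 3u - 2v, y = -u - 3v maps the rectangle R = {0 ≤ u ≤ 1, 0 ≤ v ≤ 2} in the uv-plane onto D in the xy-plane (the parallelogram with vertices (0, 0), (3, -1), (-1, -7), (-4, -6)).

Compute the Jacobian determinant of (x, y) with respect to (u, v):

    ∂(x,y)/∂(u,v) = | 3  -2 | = (3)(-3) - (-2)(-1) = -11.
                   | -1  -3 |

Its absolute value is |J| = 11 (the area scaling factor).

Substituting x = 3u - 2v, y = -u - 3v into the integrand,

    5x - 5y → 20u + 5v,

so the integral becomes

    ∬_R (20u + 5v) · |J| du dv = ∫_0^1 ∫_0^2 (220u + 55v) dv du.

Inner (v): 440u + 110.
Outer (u): 330.

Therefore ∬_D (5x - 5y) dx dy = 330.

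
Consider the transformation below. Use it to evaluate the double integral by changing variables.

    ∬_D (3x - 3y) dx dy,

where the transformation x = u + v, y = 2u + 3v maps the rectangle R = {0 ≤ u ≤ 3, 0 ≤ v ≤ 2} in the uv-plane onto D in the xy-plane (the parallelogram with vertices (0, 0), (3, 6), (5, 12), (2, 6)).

Compute the Jacobian determinant of (x, y) with respect to (u, v):

    ∂(x,y)/∂(u,v) = | 1  1 | = (1)(3) - (1)(2) = 1.
                   | 2  3 |

Its absolute value is |J| = 1 (the area scaling factor).

Substituting x = u + v, y = 2u + 3v into the integrand,

    3x - 3y → -3u - 6v,

so the integral becomes

    ∬_R (-3u - 6v) · |J| du dv = ∫_0^3 ∫_0^2 (-3u - 6v) dv du.

Inner (v): -6u - 12.
Outer (u): -63.

Therefore ∬_D (3x - 3y) dx dy = -63.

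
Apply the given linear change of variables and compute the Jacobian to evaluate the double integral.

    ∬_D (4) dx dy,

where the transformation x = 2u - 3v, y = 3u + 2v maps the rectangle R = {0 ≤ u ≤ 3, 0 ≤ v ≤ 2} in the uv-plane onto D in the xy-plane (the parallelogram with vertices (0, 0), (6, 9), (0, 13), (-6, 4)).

Compute the Jacobian determinant of (x, y) with respect to (u, v):

    ∂(x,y)/∂(u,v) = | 2  -3 | = (2)(2) - (-3)(3) = 13.
                   | 3  2 |

Its absolute value is |J| = 13 (the area scaling factor).

Substituting x = 2u - 3v, y = 3u + 2v into the integrand,

    4 → 4,

so the integral becomes

    ∬_R (4) · |J| du dv = ∫_0^3 ∫_0^2 (52) dv du.

Inner (v): 104.
Outer (u): 312.

Therefore ∬_D (4) dx dy = 312.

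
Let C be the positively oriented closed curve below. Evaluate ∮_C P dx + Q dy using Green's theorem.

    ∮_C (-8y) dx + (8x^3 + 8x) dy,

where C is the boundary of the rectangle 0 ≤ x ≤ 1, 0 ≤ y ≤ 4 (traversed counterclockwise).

Green's theorem converts the closed line integral into a double integral over the enclosed region D:

    ∮_C P dx + Q dy = ∬_D (∂Q/∂x - ∂P/∂y) dA.

Here P = -8y, Q = 8x^3 + 8x, so

    ∂Q/∂x = 24x^2 + 8,    ∂P/∂y = -8,
    ∂Q/∂x - ∂P/∂y = 24x^2 + 16.

D is the region 0 ≤ x ≤ 1, 0 ≤ y ≤ 4. Evaluating the double integral:

    ∬_D (24x^2 + 16) dA = ∫_0^{1} ∫_0^{4} (24x^2 + 16) dy dx.

Inner (y from 0 to 4): 96x^2 + 64.
Outer (x from 0 to 1): 96.

Therefore ∮_C P dx + Q dy = 96.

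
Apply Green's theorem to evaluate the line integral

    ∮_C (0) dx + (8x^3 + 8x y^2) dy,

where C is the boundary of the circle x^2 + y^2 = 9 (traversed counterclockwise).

Green's theorem converts the closed line integral into a double integral over the enclosed region D:

    ∮_C P dx + Q dy = ∬_D (∂Q/∂x - ∂P/∂y) dA.

Here P = 0, Q = 8x^3 + 8x y^2, so

    ∂Q/∂x = 24x^2 + 8y^2,    ∂P/∂y = 0,
    ∂Q/∂x - ∂P/∂y = 24x^2 + 8y^2.

D is the region x^2 + y^2 ≤ 9. Evaluating the double integral:

In polar coordinates (x = r cos θ, y = r sin θ, dA = r dr dθ) the integrand becomes 8r^2(cos(2θ) + 2), so

    ∬_D (24x^2 + 8y^2) dA = ∫_0^{2π} ∫_0^{3} (8r^2(cos(2θ) + 2)) · r dr dθ.

Inner (r from 0 to 3): 162cos(2θ) + 324.
Outer (θ from 0 to 2π): 648π.

Therefore ∮_C P dx + Q dy = 648π.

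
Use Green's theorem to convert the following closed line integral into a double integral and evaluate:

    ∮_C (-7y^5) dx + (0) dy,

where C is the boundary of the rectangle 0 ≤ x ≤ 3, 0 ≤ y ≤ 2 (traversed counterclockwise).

Green's theorem converts the closed line integral into a double integral over the enclosed region D:

    ∮_C P dx + Q dy = ∬_D (∂Q/∂x - ∂P/∂y) dA.

Here P = -7y^5, Q = 0, so

    ∂Q/∂x = 0,    ∂P/∂y = -35y^4,
    ∂Q/∂x - ∂P/∂y = 35y^4.

D is the region 0 ≤ x ≤ 3, 0 ≤ y ≤ 2. Evaluating the double integral:

    ∬_D (35y^4) dA = ∫_0^{3} ∫_0^{2} (35y^4) dy dx.

Inner (y from 0 to 2): 224.
Outer (x from 0 to 3): 672.

Therefore ∮_C P dx + Q dy = 672.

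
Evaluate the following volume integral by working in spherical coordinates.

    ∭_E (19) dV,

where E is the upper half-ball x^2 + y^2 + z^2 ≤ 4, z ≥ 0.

In spherical coordinates, x = ρ sin(φ) cos(θ), y = ρ sin(φ) sin(θ), z = ρ cos(φ), and dV = ρ^2 sin(φ) dρ dφ dθ.

The integrand becomes 19, so

    ∭_E (19) dV = ∫_{0}^{2π} ∫_{0}^{π/2} ∫_{0}^{2} (19) · ρ^2 sin(φ) dρ dφ dθ.

Inner (ρ): 152sin(φ)/3.
Middle (φ): 152/3.
Outer (θ): 304π/3.

Therefore the triple integral equals 304π/3.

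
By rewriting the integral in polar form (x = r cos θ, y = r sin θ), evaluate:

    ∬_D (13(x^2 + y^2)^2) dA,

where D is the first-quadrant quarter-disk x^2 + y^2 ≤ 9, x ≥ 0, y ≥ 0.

The region D is 0 ≤ r ≤ 3, 0 ≤ θ ≤ π/2 in polar coordinates, where x = r cos(θ), y = r sin(θ), and dA = r dr dθ.

Under the substitution, the integrand becomes 13r^4, so

    ∬_D (13(x^2 + y^2)^2) dA = ∫_{0}^{π/2} ∫_{0}^{3} (13r^4) · r dr dθ.

Inner integral (in r): ∫_{0}^{3} (13r^4) · r dr = 3159/2.

Outer integral (in θ): ∫_{0}^{π/2} (3159/2) dθ = 3159π/4.

Therefore ∬_D (13(x^2 + y^2)^2) dA = 3159π/4.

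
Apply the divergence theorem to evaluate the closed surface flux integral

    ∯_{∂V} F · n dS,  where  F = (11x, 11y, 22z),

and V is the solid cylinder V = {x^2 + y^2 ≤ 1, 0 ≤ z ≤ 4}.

By the divergence theorem,

    ∯_{∂V} F · n dS = ∭_V (∇ · F) dV.

Compute the divergence:
    ∇ · F = ∂F_x/∂x + ∂F_y/∂y + ∂F_z/∂z = 11 + 11 + 22 = 44.

In cylindrical coordinates, x = r cos(θ), y = r sin(θ), z = z, dV = r dr dθ dz, with 0 ≤ r ≤ 1, 0 ≤ θ ≤ 2π, 0 ≤ z ≤ 4.

The integrand, after substitution and multiplying by the volume element, becomes (44) · r, so

    ∭_V (∇·F) dV = ∫_0^{2π} ∫_0^{1} ∫_0^{4} (44) · r dz dr dθ.

Inner (z from 0 to 4): 176r.
Middle (r from 0 to 1): 88.
Outer (θ from 0 to 2π): 176π.

Therefore ∯_{∂V} F · n dS = 176π.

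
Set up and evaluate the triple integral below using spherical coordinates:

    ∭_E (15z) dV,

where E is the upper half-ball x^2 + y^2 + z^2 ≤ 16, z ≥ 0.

In spherical coordinates, x = ρ sin(φ) cos(θ), y = ρ sin(φ) sin(θ), z = ρ cos(φ), and dV = ρ^2 sin(φ) dρ dφ dθ.

The integrand becomes 15ρ cos(φ), so

    ∭_E (15z) dV = ∫_{0}^{2π} ∫_{0}^{π/2} ∫_{0}^{4} (15ρ cos(φ)) · ρ^2 sin(φ) dρ dφ dθ.

Inner (ρ): 480sin(2φ).
Middle (φ): 480.
Outer (θ): 960π.

Therefore the triple integral equals 960π.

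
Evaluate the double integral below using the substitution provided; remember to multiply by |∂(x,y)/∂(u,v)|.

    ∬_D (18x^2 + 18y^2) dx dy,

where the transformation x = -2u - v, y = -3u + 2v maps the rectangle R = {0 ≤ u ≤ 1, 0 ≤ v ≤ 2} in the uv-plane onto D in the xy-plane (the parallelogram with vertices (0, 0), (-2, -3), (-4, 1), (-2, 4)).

Compute the Jacobian determinant of (x, y) with respect to (u, v):

    ∂(x,y)/∂(u,v) = | -2  -1 | = (-2)(2) - (-1)(-3) = -7.
                   | -3  2 |

Its absolute value is |J| = 7 (the area scaling factor).

Substituting x = -2u - v, y = -3u + 2v into the integrand,

    18x^2 + 18y^2 → 234u^2 - 144u v + 90v^2,

so the integral becomes

    ∬_R (234u^2 - 144u v + 90v^2) · |J| du dv = ∫_0^1 ∫_0^2 (1638u^2 - 1008u v + 630v^2) dv du.

Inner (v): 3276u^2 - 2016u + 1680.
Outer (u): 1764.

Therefore ∬_D (18x^2 + 18y^2) dx dy = 1764.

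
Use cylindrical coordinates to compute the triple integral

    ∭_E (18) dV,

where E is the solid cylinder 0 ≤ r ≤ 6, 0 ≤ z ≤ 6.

In cylindrical coordinates, x = r cos(θ), y = r sin(θ), z = z, and dV = r dr dθ dz.

The integrand becomes 18, so

    ∭_E (18) dV = ∫_{0}^{2π} ∫_{0}^{6} ∫_{0}^{6} (18) · r dz dr dθ.

Inner (z): 108r.
Middle (r from 0 to 6): 1944.
Outer (θ): 3888π.

Therefore the triple integral equals 3888π.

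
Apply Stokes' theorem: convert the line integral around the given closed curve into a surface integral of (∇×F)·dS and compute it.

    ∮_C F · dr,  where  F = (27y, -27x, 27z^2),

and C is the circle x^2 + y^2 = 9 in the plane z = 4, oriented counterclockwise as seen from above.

Let S be the flat disk x^2 + y^2 ≤ 9 in the plane z = 4, with upward unit normal n̂ = ẑ. By Stokes' theorem,

    ∮_C F · dr = ∬_S (∇ × F) · n̂ dS = ∬_D (curl F)_z dA,

where D is the disk x^2 + y^2 ≤ 9.

Compute the curl of F = (27y, -27x, 27z^2):
    (∇ × F)_x = ∂F_z/∂y - ∂F_y/∂z = 0,
    (∇ × F)_y = ∂F_x/∂z - ∂F_z/∂x = 0,
    (∇ × F)_z = ∂F_y/∂x - ∂F_x/∂y = -54.

On z = 4, (curl F)_z = -54.

Convert to polar (x = r cos θ, y = r sin θ, dA = r dr dθ); the integrand becomes -54, so

    ∬_D (curl F)_z dA = ∫_0^{2π} ∫_0^{3} (-54) · r dr dθ.

Inner (r from 0 to 3): -243.
Outer (θ from 0 to 2π): -486π.

Therefore ∮_C F · dr = -486π.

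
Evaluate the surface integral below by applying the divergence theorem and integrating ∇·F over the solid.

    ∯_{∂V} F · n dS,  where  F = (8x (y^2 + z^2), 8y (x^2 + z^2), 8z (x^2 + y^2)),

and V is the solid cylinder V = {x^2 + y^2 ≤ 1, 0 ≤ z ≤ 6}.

By the divergence theorem,

    ∯_{∂V} F · n dS = ∭_V (∇ · F) dV.

Compute the divergence:
    ∇ · F = ∂F_x/∂x + ∂F_y/∂y + ∂F_z/∂z = 8y^2 + 8z^2 + 8x^2 + 8z^2 + 8x^2 + 8y^2 = 16x^2 + 16y^2 + 16z^2.

In cylindrical coordinates, x = r cos(θ), y = r sin(θ), z = z, dV = r dr dθ dz, with 0 ≤ r ≤ 1, 0 ≤ θ ≤ 2π, 0 ≤ z ≤ 6.

The integrand, after substitution and multiplying by the volume element, becomes (16r^2 + 16z^2) · r, so

    ∭_V (∇·F) dV = ∫_0^{2π} ∫_0^{1} ∫_0^{6} (16r^2 + 16z^2) · r dz dr dθ.

Inner (z from 0 to 6): 96r (r^2 + 12).
Middle (r from 0 to 1): 600.
Outer (θ from 0 to 2π): 1200π.

Therefore ∯_{∂V} F · n dS = 1200π.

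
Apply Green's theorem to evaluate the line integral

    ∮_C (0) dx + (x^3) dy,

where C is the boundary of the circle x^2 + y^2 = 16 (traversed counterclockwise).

Green's theorem converts the closed line integral into a double integral over the enclosed region D:

    ∮_C P dx + Q dy = ∬_D (∂Q/∂x - ∂P/∂y) dA.

Here P = 0, Q = x^3, so

    ∂Q/∂x = 3x^2,    ∂P/∂y = 0,
    ∂Q/∂x - ∂P/∂y = 3x^2.

D is the region x^2 + y^2 ≤ 16. Evaluating the double integral:

In polar coordinates (x = r cos θ, y = r sin θ, dA = r dr dθ) the integrand becomes 3r^2cos(θ)^2, so

    ∬_D (3x^2) dA = ∫_0^{2π} ∫_0^{4} (3r^2cos(θ)^2) · r dr dθ.

Inner (r from 0 to 4): 192cos(θ)^2.
Outer (θ from 0 to 2π): 192π.

Therefore ∮_C P dx + Q dy = 192π.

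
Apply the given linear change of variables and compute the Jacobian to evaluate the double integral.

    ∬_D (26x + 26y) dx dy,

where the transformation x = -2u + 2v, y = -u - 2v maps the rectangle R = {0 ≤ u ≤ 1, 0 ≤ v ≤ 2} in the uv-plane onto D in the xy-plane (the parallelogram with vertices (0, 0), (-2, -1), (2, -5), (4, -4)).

Compute the Jacobian determinant of (x, y) with respect to (u, v):

    ∂(x,y)/∂(u,v) = | -2  2 | = (-2)(-2) - (2)(-1) = 6.
                   | -1  -2 |

Its absolute value is |J| = 6 (the area scaling factor).

Substituting x = -2u + 2v, y = -u - 2v into the integrand,

    26x + 26y → -78u,

so the integral becomes

    ∬_R (-78u) · |J| du dv = ∫_0^1 ∫_0^2 (-468u) dv du.

Inner (v): -936u.
Outer (u): -468.

Therefore ∬_D (26x + 26y) dx dy = -468.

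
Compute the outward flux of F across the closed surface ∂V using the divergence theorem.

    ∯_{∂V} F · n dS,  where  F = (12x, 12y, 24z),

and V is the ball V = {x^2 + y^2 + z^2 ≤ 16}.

By the divergence theorem,

    ∯_{∂V} F · n dS = ∭_V (∇ · F) dV.

Compute the divergence:
    ∇ · F = ∂F_x/∂x + ∂F_y/∂y + ∂F_z/∂z = 12 + 12 + 24 = 48.

In spherical coordinates, x = ρ sin(φ) cos(θ), y = ρ sin(φ) sin(θ), z = ρ cos(φ), dV = ρ^2 sin(φ) dρ dφ dθ, with 0 ≤ ρ ≤ 4, 0 ≤ φ ≤ π, 0 ≤ θ ≤ 2π.

The integrand, after substitution and multiplying by the volume element, becomes (48) · ρ^2 sin(φ), so

    ∭_V (∇·F) dV = ∫_0^{2π} ∫_0^{π} ∫_0^{4} (48) · ρ^2 sin(φ) dρ dφ dθ.

Inner (ρ from 0 to 4): 1024sin(φ).
Middle (φ from 0 to π): 2048.
Outer (θ from 0 to 2π): 4096π.

Therefore ∯_{∂V} F · n dS = 4096π.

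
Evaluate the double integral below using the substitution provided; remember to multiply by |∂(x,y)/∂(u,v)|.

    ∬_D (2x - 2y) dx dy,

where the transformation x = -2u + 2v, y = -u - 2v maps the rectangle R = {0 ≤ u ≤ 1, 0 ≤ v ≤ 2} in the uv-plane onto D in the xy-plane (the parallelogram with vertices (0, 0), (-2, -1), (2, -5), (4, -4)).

Compute the Jacobian determinant of (x, y) with respect to (u, v):

    ∂(x,y)/∂(u,v) = | -2  2 | = (-2)(-2) - (2)(-1) = 6.
                   | -1  -2 |

Its absolute value is |J| = 6 (the area scaling factor).

Substituting x = -2u + 2v, y = -u - 2v into the integrand,

    2x - 2y → -2u + 8v,

so the integral becomes

    ∬_R (-2u + 8v) · |J| du dv = ∫_0^1 ∫_0^2 (-12u + 48v) dv du.

Inner (v): 96 - 24u.
Outer (u): 84.

Therefore ∬_D (2x - 2y) dx dy = 84.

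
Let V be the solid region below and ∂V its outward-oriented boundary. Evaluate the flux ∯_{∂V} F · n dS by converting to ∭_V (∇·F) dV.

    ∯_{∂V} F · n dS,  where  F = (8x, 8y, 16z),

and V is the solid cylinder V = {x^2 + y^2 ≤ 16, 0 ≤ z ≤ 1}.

By the divergence theorem,

    ∯_{∂V} F · n dS = ∭_V (∇ · F) dV.

Compute the divergence:
    ∇ · F = ∂F_x/∂x + ∂F_y/∂y + ∂F_z/∂z = 8 + 8 + 16 = 32.

In cylindrical coordinates, x = r cos(θ), y = r sin(θ), z = z, dV = r dr dθ dz, with 0 ≤ r ≤ 4, 0 ≤ θ ≤ 2π, 0 ≤ z ≤ 1.

The integrand, after substitution and multiplying by the volume element, becomes (32) · r, so

    ∭_V (∇·F) dV = ∫_0^{2π} ∫_0^{4} ∫_0^{1} (32) · r dz dr dθ.

Inner (z from 0 to 1): 32r.
Middle (r from 0 to 4): 256.
Outer (θ from 0 to 2π): 512π.

Therefore ∯_{∂V} F · n dS = 512π.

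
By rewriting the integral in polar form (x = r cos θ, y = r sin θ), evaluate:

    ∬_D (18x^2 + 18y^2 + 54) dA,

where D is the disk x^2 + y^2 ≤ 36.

The region D is 0 ≤ r ≤ 6, 0 ≤ θ ≤ 2π in polar coordinates, where x = r cos(θ), y = r sin(θ), and dA = r dr dθ.

Under the substitution, the integrand becomes 18r^2 + 54, so

    ∬_D (18x^2 + 18y^2 + 54) dA = ∫_{0}^{2π} ∫_{0}^{6} (18r^2 + 54) · r dr dθ.

Inner integral (in r): ∫_{0}^{6} (18r^2 + 54) · r dr = 6804.

Outer integral (in θ): ∫_{0}^{2π} (6804) dθ = 13608π.

Therefore ∬_D (18x^2 + 18y^2 + 54) dA = 13608π.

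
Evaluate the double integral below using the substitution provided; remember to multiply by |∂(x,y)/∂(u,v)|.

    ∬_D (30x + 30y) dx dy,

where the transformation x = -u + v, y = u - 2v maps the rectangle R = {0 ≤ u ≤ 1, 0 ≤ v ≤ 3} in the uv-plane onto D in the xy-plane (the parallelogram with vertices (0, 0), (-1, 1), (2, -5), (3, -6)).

Compute the Jacobian determinant of (x, y) with respect to (u, v):

    ∂(x,y)/∂(u,v) = | -1  1 | = (-1)(-2) - (1)(1) = 1.
                   | 1  -2 |

Its absolute value is |J| = 1 (the area scaling factor).

Substituting x = -u + v, y = u - 2v into the integrand,

    30x + 30y → -30v,

so the integral becomes

    ∬_R (-30v) · |J| du dv = ∫_0^1 ∫_0^3 (-30v) dv du.

Inner (v): -135.
Outer (u): -135.

Therefore ∬_D (30x + 30y) dx dy = -135.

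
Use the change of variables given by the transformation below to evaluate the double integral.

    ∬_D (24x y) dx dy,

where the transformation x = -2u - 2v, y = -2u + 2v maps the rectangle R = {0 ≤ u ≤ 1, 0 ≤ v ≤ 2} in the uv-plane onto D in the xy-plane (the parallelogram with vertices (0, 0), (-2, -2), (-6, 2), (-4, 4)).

Compute the Jacobian determinant of (x, y) with respect to (u, v):

    ∂(x,y)/∂(u,v) = | -2  -2 | = (-2)(2) - (-2)(-2) = -8.
                   | -2  2 |

Its absolute value is |J| = 8 (the area scaling factor).

Substituting x = -2u - 2v, y = -2u + 2v into the integrand,

    24x y → 96u^2 - 96v^2,

so the integral becomes

    ∬_R (96u^2 - 96v^2) · |J| du dv = ∫_0^1 ∫_0^2 (768u^2 - 768v^2) dv du.

Inner (v): 1536u^2 - 2048.
Outer (u): -1536.

Therefore ∬_D (24x y) dx dy = -1536.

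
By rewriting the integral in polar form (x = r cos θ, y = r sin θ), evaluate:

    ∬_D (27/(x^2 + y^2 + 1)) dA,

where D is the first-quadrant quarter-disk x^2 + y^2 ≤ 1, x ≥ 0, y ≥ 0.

The region D is 0 ≤ r ≤ 1, 0 ≤ θ ≤ π/2 in polar coordinates, where x = r cos(θ), y = r sin(θ), and dA = r dr dθ.

Under the substitution, the integrand becomes 27/(r^2 + 1), so

    ∬_D (27/(x^2 + y^2 + 1)) dA = ∫_{0}^{π/2} ∫_{0}^{1} (27/(r^2 + 1)) · r dr dθ.

Inner integral (in r): ∫_{0}^{1} (27/(r^2 + 1)) · r dr = 27log(2)/2.

Outer integral (in θ): ∫_{0}^{π/2} (27log(2)/2) dθ = 27π log(2)/4.

Therefore ∬_D (27/(x^2 + y^2 + 1)) dA = 27π log(2)/4.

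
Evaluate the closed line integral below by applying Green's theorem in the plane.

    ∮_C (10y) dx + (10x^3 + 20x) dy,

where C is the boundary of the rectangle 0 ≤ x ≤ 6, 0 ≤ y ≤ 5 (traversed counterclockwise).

Green's theorem converts the closed line integral into a double integral over the enclosed region D:

    ∮_C P dx + Q dy = ∬_D (∂Q/∂x - ∂P/∂y) dA.

Here P = 10y, Q = 10x^3 + 20x, so

    ∂Q/∂x = 30x^2 + 20,    ∂P/∂y = 10,
    ∂Q/∂x - ∂P/∂y = 30x^2 + 10.

D is the region 0 ≤ x ≤ 6, 0 ≤ y ≤ 5. Evaluating the double integral:

    ∬_D (30x^2 + 10) dA = ∫_0^{6} ∫_0^{5} (30x^2 + 10) dy dx.

Inner (y from 0 to 5): 150x^2 + 50.
Outer (x from 0 to 6): 11100.

Therefore ∮_C P dx + Q dy = 11100.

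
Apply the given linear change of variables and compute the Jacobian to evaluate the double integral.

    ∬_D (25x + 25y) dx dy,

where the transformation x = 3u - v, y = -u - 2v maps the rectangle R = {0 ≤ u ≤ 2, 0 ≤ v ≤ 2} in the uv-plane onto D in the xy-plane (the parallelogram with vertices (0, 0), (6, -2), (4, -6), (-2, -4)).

Compute the Jacobian determinant of (x, y) with respect to (u, v):

    ∂(x,y)/∂(u,v) = | 3  -1 | = (3)(-2) - (-1)(-1) = -7.
                   | -1  -2 |

Its absolute value is |J| = 7 (the area scaling factor).

Substituting x = 3u - v, y = -u - 2v into the integrand,

    25x + 25y → 50u - 75v,

so the integral becomes

    ∬_R (50u - 75v) · |J| du dv = ∫_0^2 ∫_0^2 (350u - 525v) dv du.

Inner (v): 700u - 1050.
Outer (u): -700.

Therefore ∬_D (25x + 25y) dx dy = -700.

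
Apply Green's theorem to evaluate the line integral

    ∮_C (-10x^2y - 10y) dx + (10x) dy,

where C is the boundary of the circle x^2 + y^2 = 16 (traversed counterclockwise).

Green's theorem converts the closed line integral into a double integral over the enclosed region D:

    ∮_C P dx + Q dy = ∬_D (∂Q/∂x - ∂P/∂y) dA.

Here P = -10x^2y - 10y, Q = 10x, so

    ∂Q/∂x = 10,    ∂P/∂y = -10x^2 - 10,
    ∂Q/∂x - ∂P/∂y = 10x^2 + 20.

D is the region x^2 + y^2 ≤ 16. Evaluating the double integral:

In polar coordinates (x = r cos θ, y = r sin θ, dA = r dr dθ) the integrand becomes 10r^2cos(θ)^2 + 20, so

    ∬_D (10x^2 + 20) dA = ∫_0^{2π} ∫_0^{4} (10r^2cos(θ)^2 + 20) · r dr dθ.

Inner (r from 0 to 4): 640cos(θ)^2 + 160.
Outer (θ from 0 to 2π): 960π.

Therefore ∮_C P dx + Q dy = 960π.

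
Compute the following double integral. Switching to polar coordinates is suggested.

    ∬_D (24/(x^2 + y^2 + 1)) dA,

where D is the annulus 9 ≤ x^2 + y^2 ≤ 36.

The region D is 3 ≤ r ≤ 6, 0 ≤ θ ≤ 2π in polar coordinates, where x = r cos(θ), y = r sin(θ), and dA = r dr dθ.

Under the substitution, the integrand becomes 24/(r^2 + 1), so

    ∬_D (24/(x^2 + y^2 + 1)) dA = ∫_{0}^{2π} ∫_{3}^{6} (24/(r^2 + 1)) · r dr dθ.

Inner integral (in r): ∫_{3}^{6} (24/(r^2 + 1)) · r dr = log(6582952005840035281/1000000000000).

Outer integral (in θ): ∫_{0}^{2π} (log(6582952005840035281/1000000000000)) dθ = log((6582952005840035281/1000000000000)^(2π)).

Therefore ∬_D (24/(x^2 + y^2 + 1)) dA = log((6582952005840035281/1000000000000)^(2π)).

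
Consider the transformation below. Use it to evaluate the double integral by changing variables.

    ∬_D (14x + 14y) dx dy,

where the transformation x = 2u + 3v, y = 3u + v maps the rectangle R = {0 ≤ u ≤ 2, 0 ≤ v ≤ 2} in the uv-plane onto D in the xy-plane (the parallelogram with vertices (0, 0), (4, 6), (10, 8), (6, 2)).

Compute the Jacobian determinant of (x, y) with respect to (u, v):

    ∂(x,y)/∂(u,v) = | 2  3 | = (2)(1) - (3)(3) = -7.
                   | 3  1 |

Its absolute value is |J| = 7 (the area scaling factor).

Substituting x = 2u + 3v, y = 3u + v into the integrand,

    14x + 14y → 70u + 56v,

so the integral becomes

    ∬_R (70u + 56v) · |J| du dv = ∫_0^2 ∫_0^2 (490u + 392v) dv du.

Inner (v): 980u + 784.
Outer (u): 3528.

Therefore ∬_D (14x + 14y) dx dy = 3528.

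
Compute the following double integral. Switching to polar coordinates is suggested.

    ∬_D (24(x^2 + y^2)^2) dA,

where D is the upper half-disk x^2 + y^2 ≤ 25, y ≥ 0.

The region D is 0 ≤ r ≤ 5, 0 ≤ θ ≤ π in polar coordinates, where x = r cos(θ), y = r sin(θ), and dA = r dr dθ.

Under the substitution, the integrand becomes 24r^4, so

    ∬_D (24(x^2 + y^2)^2) dA = ∫_{0}^{π} ∫_{0}^{5} (24r^4) · r dr dθ.

Inner integral (in r): ∫_{0}^{5} (24r^4) · r dr = 62500.

Outer integral (in θ): ∫_{0}^{π} (62500) dθ = 62500π.

Therefore ∬_D (24(x^2 + y^2)^2) dA = 62500π.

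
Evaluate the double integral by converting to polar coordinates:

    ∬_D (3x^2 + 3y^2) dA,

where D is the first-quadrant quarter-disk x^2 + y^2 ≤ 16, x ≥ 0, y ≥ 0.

The region D is 0 ≤ r ≤ 4, 0 ≤ θ ≤ π/2 in polar coordinates, where x = r cos(θ), y = r sin(θ), and dA = r dr dθ.

Under the substitution, the integrand becomes 3r^2, so

    ∬_D (3x^2 + 3y^2) dA = ∫_{0}^{π/2} ∫_{0}^{4} (3r^2) · r dr dθ.

Inner integral (in r): ∫_{0}^{4} (3r^2) · r dr = 192.

Outer integral (in θ): ∫_{0}^{π/2} (192) dθ = 96π.

Therefore ∬_D (3x^2 + 3y^2) dA = 96π.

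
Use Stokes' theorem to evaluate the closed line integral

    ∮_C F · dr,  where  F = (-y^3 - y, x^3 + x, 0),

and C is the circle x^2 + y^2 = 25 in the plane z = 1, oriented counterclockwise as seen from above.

Let S be the flat disk x^2 + y^2 ≤ 25 in the plane z = 1, with upward unit normal n̂ = ẑ. By Stokes' theorem,

    ∮_C F · dr = ∬_S (∇ × F) · n̂ dS = ∬_D (curl F)_z dA,

where D is the disk x^2 + y^2 ≤ 25.

Compute the curl of F = (-y^3 - y, x^3 + x, 0):
    (∇ × F)_x = ∂F_z/∂y - ∂F_y/∂z = 0,
    (∇ × F)_y = ∂F_x/∂z - ∂F_z/∂x = 0,
    (∇ × F)_z = ∂F_y/∂x - ∂F_x/∂y = 3x^2 + 3y^2 + 2.

On z = 1, (curl F)_z = 3x^2 + 3y^2 + 2.

Convert to polar (x = r cos θ, y = r sin θ, dA = r dr dθ); the integrand becomes 3r^2 + 2, so

    ∬_D (curl F)_z dA = ∫_0^{2π} ∫_0^{5} (3r^2 + 2) · r dr dθ.

Inner (r from 0 to 5): 1975/4.
Outer (θ from 0 to 2π): 1975π/2.

Therefore ∮_C F · dr = 1975π/2.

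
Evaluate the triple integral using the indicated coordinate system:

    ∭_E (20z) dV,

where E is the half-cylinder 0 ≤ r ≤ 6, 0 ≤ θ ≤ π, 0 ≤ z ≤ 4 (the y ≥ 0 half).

In cylindrical coordinates, x = r cos(θ), y = r sin(θ), z = z, and dV = r dr dθ dz.

The integrand becomes 20z, so

    ∭_E (20z) dV = ∫_{0}^{π} ∫_{0}^{6} ∫_{0}^{4} (20z) · r dz dr dθ.

Inner (z): 160r.
Middle (r from 0 to 6): 2880.
Outer (θ): 2880π.

Therefore the triple integral equals 2880π.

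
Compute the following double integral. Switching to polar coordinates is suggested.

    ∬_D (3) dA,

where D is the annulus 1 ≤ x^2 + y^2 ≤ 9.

The region D is 1 ≤ r ≤ 3, 0 ≤ θ ≤ 2π in polar coordinates, where x = r cos(θ), y = r sin(θ), and dA = r dr dθ.

Under the substitution, the integrand becomes 3, so

    ∬_D (3) dA = ∫_{0}^{2π} ∫_{1}^{3} (3) · r dr dθ.

Inner integral (in r): ∫_{1}^{3} (3) · r dr = 12.

Outer integral (in θ): ∫_{0}^{2π} (12) dθ = 24π.

Therefore ∬_D (3) dA = 24π.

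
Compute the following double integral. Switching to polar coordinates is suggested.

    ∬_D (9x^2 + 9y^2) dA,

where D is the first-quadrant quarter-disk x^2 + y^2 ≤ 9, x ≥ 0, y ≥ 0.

The region D is 0 ≤ r ≤ 3, 0 ≤ θ ≤ π/2 in polar coordinates, where x = r cos(θ), y = r sin(θ), and dA = r dr dθ.

Under the substitution, the integrand becomes 9r^2, so

    ∬_D (9x^2 + 9y^2) dA = ∫_{0}^{π/2} ∫_{0}^{3} (9r^2) · r dr dθ.

Inner integral (in r): ∫_{0}^{3} (9r^2) · r dr = 729/4.

Outer integral (in θ): ∫_{0}^{π/2} (729/4) dθ = 729π/8.

Therefore ∬_D (9x^2 + 9y^2) dA = 729π/8.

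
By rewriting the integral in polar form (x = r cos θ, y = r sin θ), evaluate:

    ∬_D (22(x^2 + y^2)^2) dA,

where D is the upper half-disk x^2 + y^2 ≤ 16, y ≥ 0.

The region D is 0 ≤ r ≤ 4, 0 ≤ θ ≤ π in polar coordinates, where x = r cos(θ), y = r sin(θ), and dA = r dr dθ.

Under the substitution, the integrand becomes 22r^4, so

    ∬_D (22(x^2 + y^2)^2) dA = ∫_{0}^{π} ∫_{0}^{4} (22r^4) · r dr dθ.

Inner integral (in r): ∫_{0}^{4} (22r^4) · r dr = 45056/3.

Outer integral (in θ): ∫_{0}^{π} (45056/3) dθ = 45056π/3.

Therefore ∬_D (22(x^2 + y^2)^2) dA = 45056π/3.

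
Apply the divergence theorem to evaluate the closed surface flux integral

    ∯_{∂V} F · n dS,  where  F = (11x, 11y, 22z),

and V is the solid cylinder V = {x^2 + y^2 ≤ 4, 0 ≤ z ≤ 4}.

By the divergence theorem,

    ∯_{∂V} F · n dS = ∭_V (∇ · F) dV.

Compute the divergence:
    ∇ · F = ∂F_x/∂x + ∂F_y/∂y + ∂F_z/∂z = 11 + 11 + 22 = 44.

In cylindrical coordinates, x = r cos(θ), y = r sin(θ), z = z, dV = r dr dθ dz, with 0 ≤ r ≤ 2, 0 ≤ θ ≤ 2π, 0 ≤ z ≤ 4.

The integrand, after substitution and multiplying by the volume element, becomes (44) · r, so

    ∭_V (∇·F) dV = ∫_0^{2π} ∫_0^{2} ∫_0^{4} (44) · r dz dr dθ.

Inner (z from 0 to 4): 176r.
Middle (r from 0 to 2): 352.
Outer (θ from 0 to 2π): 704π.

Therefore ∯_{∂V} F · n dS = 704π.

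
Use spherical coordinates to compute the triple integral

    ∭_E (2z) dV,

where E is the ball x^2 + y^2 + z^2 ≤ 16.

In spherical coordinates, x = ρ sin(φ) cos(θ), y = ρ sin(φ) sin(θ), z = ρ cos(φ), and dV = ρ^2 sin(φ) dρ dφ dθ.

The integrand becomes 2ρ cos(φ), so

    ∭_E (2z) dV = ∫_{0}^{2π} ∫_{0}^{π} ∫_{0}^{4} (2ρ cos(φ)) · ρ^2 sin(φ) dρ dφ dθ.

Inner (ρ): 64sin(2φ).
Middle (φ): 0.
Outer (θ): 0.

Therefore the triple integral equals 0.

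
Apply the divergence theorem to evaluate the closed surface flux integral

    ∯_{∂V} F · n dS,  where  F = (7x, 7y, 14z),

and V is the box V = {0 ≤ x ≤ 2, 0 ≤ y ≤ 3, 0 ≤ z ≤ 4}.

By the divergence theorem,

    ∯_{∂V} F · n dS = ∭_V (∇ · F) dV.

Compute the divergence:
    ∇ · F = ∂F_x/∂x + ∂F_y/∂y + ∂F_z/∂z = 7 + 7 + 14 = 28.

V is a rectangular box, so dV = dx dy dz with 0 ≤ x ≤ 2, 0 ≤ y ≤ 3, 0 ≤ z ≤ 4.

Integrate (28) over V as an iterated integral:

    ∭_V (∇·F) dV = ∫_0^{2} ∫_0^{3} ∫_0^{4} (28) dz dy dx.

Inner (z from 0 to 4): 112.
Middle (y from 0 to 3): 336.
Outer (x from 0 to 2): 672.

Therefore ∯_{∂V} F · n dS = 672.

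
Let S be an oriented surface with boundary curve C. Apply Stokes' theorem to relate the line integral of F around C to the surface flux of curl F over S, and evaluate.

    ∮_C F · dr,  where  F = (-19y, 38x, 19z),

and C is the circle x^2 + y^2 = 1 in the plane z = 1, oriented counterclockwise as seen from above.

Let S be the flat disk x^2 + y^2 ≤ 1 in the plane z = 1, with upward unit normal n̂ = ẑ. By Stokes' theorem,

    ∮_C F · dr = ∬_S (∇ × F) · n̂ dS = ∬_D (curl F)_z dA,

where D is the disk x^2 + y^2 ≤ 1.

Compute the curl of F = (-19y, 38x, 19z):
    (∇ × F)_x = ∂F_z/∂y - ∂F_y/∂z = 0,
    (∇ × F)_y = ∂F_x/∂z - ∂F_z/∂x = 0,
    (∇ × F)_z = ∂F_y/∂x - ∂F_x/∂y = 57.

On z = 1, (curl F)_z = 57.

Convert to polar (x = r cos θ, y = r sin θ, dA = r dr dθ); the integrand becomes 57, so

    ∬_D (curl F)_z dA = ∫_0^{2π} ∫_0^{1} (57) · r dr dθ.

Inner (r from 0 to 1): 57/2.
Outer (θ from 0 to 2π): 57π.

Therefore ∮_C F · dr = 57π.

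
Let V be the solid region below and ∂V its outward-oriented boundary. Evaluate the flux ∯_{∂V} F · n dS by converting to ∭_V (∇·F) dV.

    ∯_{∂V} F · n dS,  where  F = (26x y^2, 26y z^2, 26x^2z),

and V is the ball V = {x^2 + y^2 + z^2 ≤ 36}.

By the divergence theorem,

    ∯_{∂V} F · n dS = ∭_V (∇ · F) dV.

Compute the divergence:
    ∇ · F = ∂F_x/∂x + ∂F_y/∂y + ∂F_z/∂z = 26y^2 + 26z^2 + 26x^2 = 26x^2 + 26y^2 + 26z^2.

In spherical coordinates, x = ρ sin(φ) cos(θ), y = ρ sin(φ) sin(θ), z = ρ cos(φ), dV = ρ^2 sin(φ) dρ dφ dθ, with 0 ≤ ρ ≤ 6, 0 ≤ φ ≤ π, 0 ≤ θ ≤ 2π.

The integrand, after substitution and multiplying by the volume element, becomes (26ρ^2) · ρ^2 sin(φ), so

    ∭_V (∇·F) dV = ∫_0^{2π} ∫_0^{π} ∫_0^{6} (26ρ^2) · ρ^2 sin(φ) dρ dφ dθ.

Inner (ρ from 0 to 6): 202176sin(φ)/5.
Middle (φ from 0 to π): 404352/5.
Outer (θ from 0 to 2π): 808704π/5.

Therefore ∯_{∂V} F · n dS = 808704π/5.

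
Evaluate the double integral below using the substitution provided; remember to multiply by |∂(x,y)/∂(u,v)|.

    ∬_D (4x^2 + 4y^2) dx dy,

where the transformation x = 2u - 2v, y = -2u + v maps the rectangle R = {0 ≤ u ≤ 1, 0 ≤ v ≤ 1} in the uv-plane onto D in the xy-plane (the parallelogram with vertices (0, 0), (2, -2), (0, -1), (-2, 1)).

Compute the Jacobian determinant of (x, y) with respect to (u, v):

    ∂(x,y)/∂(u,v) = | 2  -2 | = (2)(1) - (-2)(-2) = -2.
                   | -2  1 |

Its absolute value is |J| = 2 (the area scaling factor).

Substituting x = 2u - 2v, y = -2u + v into the integrand,

    4x^2 + 4y^2 → 32u^2 - 48u v + 20v^2,

so the integral becomes

    ∬_R (32u^2 - 48u v + 20v^2) · |J| du dv = ∫_0^1 ∫_0^1 (64u^2 - 96u v + 40v^2) dv du.

Inner (v): 64u^2 - 48u + 40/3.
Outer (u): 32/3.

Therefore ∬_D (4x^2 + 4y^2) dx dy = 32/3.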